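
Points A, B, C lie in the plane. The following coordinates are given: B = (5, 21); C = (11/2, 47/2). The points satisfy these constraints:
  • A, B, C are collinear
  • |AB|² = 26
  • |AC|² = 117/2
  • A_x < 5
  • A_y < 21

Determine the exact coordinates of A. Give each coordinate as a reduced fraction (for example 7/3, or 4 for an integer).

A = (4, 16)

1. A_x = 4  [[A, B, C are collinear ⇒ -5/2x+1/2y+2=0] ∩ [|A−(5, 21)|²=26]]
2. A_y = 16  [[A, B, C are collinear ⇒ -5/2x+1/2y+2=0] ∩ [|A−(5, 21)|²=26]]
   so A = (4, 16)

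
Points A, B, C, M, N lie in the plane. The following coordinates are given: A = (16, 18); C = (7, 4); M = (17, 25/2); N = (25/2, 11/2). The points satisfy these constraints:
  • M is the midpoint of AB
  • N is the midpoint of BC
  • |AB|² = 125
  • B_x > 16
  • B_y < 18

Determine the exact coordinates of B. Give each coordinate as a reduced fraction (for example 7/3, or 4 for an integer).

B = (18, 7)

1. B_x = 18  [B = 2·M−A = 2·(17, 25/2)−(16, 18)]
2. B_y = 7  [B = 2·M−A = 2·(17, 25/2)−(16, 18)]
   so B = (18, 7)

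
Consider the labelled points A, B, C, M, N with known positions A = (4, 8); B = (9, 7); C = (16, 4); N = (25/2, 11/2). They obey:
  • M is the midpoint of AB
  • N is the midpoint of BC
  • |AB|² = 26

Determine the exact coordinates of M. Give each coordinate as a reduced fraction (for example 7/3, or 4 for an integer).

M = (13/2, 15/2)

1. M_x = 13/2  [2·M = A+B = (4, 8)+(9, 7)]
2. M_y = 15/2  [2·M = A+B = (4, 8)+(9, 7)]
   so M = (13/2, 15/2)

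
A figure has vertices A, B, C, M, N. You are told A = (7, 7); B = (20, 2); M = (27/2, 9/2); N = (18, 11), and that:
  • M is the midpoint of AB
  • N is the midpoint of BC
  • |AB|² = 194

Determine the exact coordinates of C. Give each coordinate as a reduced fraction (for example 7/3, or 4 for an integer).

1. C_x = 16  [C = 2·N−B = 2·(18, 11)−(20, 2)]
2. C_y = 20  [C = 2·N−B = 2·(18, 11)−(20, 2)]
   so C = (16, 20)

C = (16, 20)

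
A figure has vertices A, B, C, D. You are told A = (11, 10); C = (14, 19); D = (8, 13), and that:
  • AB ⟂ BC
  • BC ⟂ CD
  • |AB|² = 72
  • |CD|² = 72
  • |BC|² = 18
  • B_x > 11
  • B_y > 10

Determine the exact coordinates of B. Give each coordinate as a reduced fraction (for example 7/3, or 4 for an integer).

1. B_x = 17  [[BC ⟂ CD ⇒ 6x+6y-198=0] ∩ [|B−(11, 10)|²=72]]
2. B_y = 16  [[BC ⟂ CD ⇒ 6x+6y-198=0] ∩ [|B−(11, 10)|²=72]]
   so B = (17, 16)

B = (17, 16)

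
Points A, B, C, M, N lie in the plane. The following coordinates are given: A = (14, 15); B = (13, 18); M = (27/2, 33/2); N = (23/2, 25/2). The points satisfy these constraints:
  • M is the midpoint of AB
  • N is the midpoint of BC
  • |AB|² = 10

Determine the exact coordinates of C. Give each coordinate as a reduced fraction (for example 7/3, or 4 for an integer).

1. C_x = 10  [C = 2·N−B = 2·(23/2, 25/2)−(13, 18)]
2. C_y = 7  [C = 2·N−B = 2·(23/2, 25/2)−(13, 18)]
   so C = (10, 7)

C = (10, 7)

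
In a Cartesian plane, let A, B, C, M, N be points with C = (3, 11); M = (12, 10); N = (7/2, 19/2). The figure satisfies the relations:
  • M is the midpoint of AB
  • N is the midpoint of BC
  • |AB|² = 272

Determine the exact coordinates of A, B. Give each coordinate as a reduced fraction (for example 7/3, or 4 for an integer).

A = (20, 12)
B = (4, 8)

1. B_x = 4  [B = 2·N−C = 2·(7/2, 19/2)−(3, 11)]
2. B_y = 8  [B = 2·N−C = 2·(7/2, 19/2)−(3, 11)]
   so B = (4, 8)
3. A_x = 20  [A = 2·M−B = 2·(12, 10)−(4, 8)]
4. A_y = 12  [A = 2·M−B = 2·(12, 10)−(4, 8)]
   so A = (20, 12)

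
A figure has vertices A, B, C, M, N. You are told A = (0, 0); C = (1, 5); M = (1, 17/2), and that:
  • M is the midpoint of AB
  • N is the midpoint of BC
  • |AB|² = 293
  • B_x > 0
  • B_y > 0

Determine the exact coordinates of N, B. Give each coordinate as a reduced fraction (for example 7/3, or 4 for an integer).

N = (3/2, 11)
B = (2, 17)

1. B_x = 2  [B = 2·M−A = 2·(1, 17/2)−(0, 0)]
2. B_y = 17  [B = 2·M−A = 2·(1, 17/2)−(0, 0)]
   so B = (2, 17)
3. N_x = 3/2  [2·N = B+C = (2, 17)+(1, 5)]
4. N_y = 11  [2·N = B+C = (2, 17)+(1, 5)]
   so N = (3/2, 11)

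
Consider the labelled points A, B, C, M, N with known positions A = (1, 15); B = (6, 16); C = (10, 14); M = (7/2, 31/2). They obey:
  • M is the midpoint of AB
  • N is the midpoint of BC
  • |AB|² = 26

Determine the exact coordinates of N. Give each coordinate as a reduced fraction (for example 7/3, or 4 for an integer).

1. N_x = 8  [2·N = B+C = (6, 16)+(10, 14)]
2. N_y = 15  [2·N = B+C = (6, 16)+(10, 14)]
   so N = (8, 15)

N = (8, 15)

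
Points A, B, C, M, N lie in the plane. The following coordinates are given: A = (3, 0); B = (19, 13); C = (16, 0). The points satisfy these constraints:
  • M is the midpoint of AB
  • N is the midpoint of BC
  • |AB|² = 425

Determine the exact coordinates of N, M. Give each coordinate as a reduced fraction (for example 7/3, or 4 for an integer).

1. M_x = 11  [2·M = A+B = (3, 0)+(19, 13)]
2. M_y = 13/2  [2·M = A+B = (3, 0)+(19, 13)]
   so M = (11, 13/2)
3. N_x = 35/2  [2·N = B+C = (19, 13)+(16, 0)]
4. N_y = 13/2  [2·N = B+C = (19, 13)+(16, 0)]
   so N = (35/2, 13/2)

N = (35/2, 13/2)
M = (11, 13/2)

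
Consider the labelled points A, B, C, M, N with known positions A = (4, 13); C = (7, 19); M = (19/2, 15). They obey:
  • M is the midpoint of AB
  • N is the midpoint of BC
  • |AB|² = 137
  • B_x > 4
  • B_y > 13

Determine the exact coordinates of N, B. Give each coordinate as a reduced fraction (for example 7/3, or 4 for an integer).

N = (11, 18)
B = (15, 17)

1. B_x = 15  [B = 2·M−A = 2·(19/2, 15)−(4, 13)]
2. B_y = 17  [B = 2·M−A = 2·(19/2, 15)−(4, 13)]
   so B = (15, 17)
3. N_x = 11  [2·N = B+C = (15, 17)+(7, 19)]
4. N_y = 18  [2·N = B+C = (15, 17)+(7, 19)]
   so N = (11, 18)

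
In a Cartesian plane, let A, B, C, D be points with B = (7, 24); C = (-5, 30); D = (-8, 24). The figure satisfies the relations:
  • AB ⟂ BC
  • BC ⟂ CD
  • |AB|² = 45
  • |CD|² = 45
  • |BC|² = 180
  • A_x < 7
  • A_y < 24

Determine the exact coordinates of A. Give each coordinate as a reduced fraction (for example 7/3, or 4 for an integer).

A = (4, 18)

1. A_x = 4  [[AB ⟂ BC ⇒ 12x-6y+60=0] ∩ [|A−(7, 24)|²=45]]
2. A_y = 18  [[AB ⟂ BC ⇒ 12x-6y+60=0] ∩ [|A−(7, 24)|²=45]]
   so A = (4, 18)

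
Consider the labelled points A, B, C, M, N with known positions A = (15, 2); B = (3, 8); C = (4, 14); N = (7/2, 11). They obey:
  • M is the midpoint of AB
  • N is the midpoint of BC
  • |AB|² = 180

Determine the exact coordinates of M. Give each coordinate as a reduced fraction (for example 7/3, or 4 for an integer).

M = (9, 5)

1. M_x = 9  [2·M = A+B = (15, 2)+(3, 8)]
2. M_y = 5  [2·M = A+B = (15, 2)+(3, 8)]
   so M = (9, 5)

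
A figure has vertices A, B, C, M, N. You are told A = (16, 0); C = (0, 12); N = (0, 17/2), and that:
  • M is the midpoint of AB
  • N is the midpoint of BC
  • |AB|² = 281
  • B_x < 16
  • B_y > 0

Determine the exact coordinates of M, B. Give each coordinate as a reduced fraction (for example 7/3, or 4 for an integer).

M = (8, 5/2)
B = (0, 5)

1. B_x = 0  [B = 2·N−C = 2·(0, 17/2)−(0, 12)]
2. B_y = 5  [B = 2·N−C = 2·(0, 17/2)−(0, 12)]
   so B = (0, 5)
3. M_x = 8  [2·M = A+B = (16, 0)+(0, 5)]
4. M_y = 5/2  [2·M = A+B = (16, 0)+(0, 5)]
   so M = (8, 5/2)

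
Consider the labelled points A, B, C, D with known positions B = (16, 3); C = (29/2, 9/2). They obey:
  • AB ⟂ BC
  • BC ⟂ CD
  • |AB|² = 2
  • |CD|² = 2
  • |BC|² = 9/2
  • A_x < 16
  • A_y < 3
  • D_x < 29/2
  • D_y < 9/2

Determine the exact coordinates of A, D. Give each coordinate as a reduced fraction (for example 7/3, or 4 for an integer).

A = (15, 2)
D = (27/2, 7/2)

1. A_x = 15  [[AB ⟂ BC ⇒ 3/2x-3/2y-39/2=0] ∩ [|A−(16, 3)|²=2]]
2. A_y = 2  [[AB ⟂ BC ⇒ 3/2x-3/2y-39/2=0] ∩ [|A−(16, 3)|²=2]]
   so A = (15, 2)
3. D_x = 27/2  [[BC ⟂ CD ⇒ -3/2x+3/2y+15=0] ∩ [|D−(29/2, 9/2)|²=2]]
4. D_y = 7/2  [[BC ⟂ CD ⇒ -3/2x+3/2y+15=0] ∩ [|D−(29/2, 9/2)|²=2]]
   so D = (27/2, 7/2)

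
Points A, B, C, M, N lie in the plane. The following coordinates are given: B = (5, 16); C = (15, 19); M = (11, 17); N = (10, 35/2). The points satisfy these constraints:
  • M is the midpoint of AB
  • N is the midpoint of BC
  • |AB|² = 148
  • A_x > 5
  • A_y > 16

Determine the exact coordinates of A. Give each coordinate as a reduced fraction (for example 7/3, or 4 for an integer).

1. A_x = 17  [A = 2·M−B = 2·(11, 17)−(5, 16)]
2. A_y = 18  [A = 2·M−B = 2·(11, 17)−(5, 16)]
   so A = (17, 18)

A = (17, 18)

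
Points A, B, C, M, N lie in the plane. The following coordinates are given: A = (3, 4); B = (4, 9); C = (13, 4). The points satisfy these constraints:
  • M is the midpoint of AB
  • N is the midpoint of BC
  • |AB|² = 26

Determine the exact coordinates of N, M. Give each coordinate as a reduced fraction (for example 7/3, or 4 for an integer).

N = (17/2, 13/2)
M = (7/2, 13/2)

1. M_x = 7/2  [2·M = A+B = (3, 4)+(4, 9)]
2. M_y = 13/2  [2·M = A+B = (3, 4)+(4, 9)]
   so M = (7/2, 13/2)
3. N_x = 17/2  [2·N = B+C = (4, 9)+(13, 4)]
4. N_y = 13/2  [2·N = B+C = (4, 9)+(13, 4)]
   so N = (17/2, 13/2)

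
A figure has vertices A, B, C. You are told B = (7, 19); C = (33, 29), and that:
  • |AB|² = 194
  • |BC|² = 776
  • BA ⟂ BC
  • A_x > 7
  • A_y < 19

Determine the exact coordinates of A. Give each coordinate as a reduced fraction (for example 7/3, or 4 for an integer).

A = (12, 6)

1. A_x = 12  [[BA ⟂ BC ⇒ 26x+10y-372=0] ∩ [|A−(7, 19)|²=194]]
2. A_y = 6  [[BA ⟂ BC ⇒ 26x+10y-372=0] ∩ [|A−(7, 19)|²=194]]
   so A = (12, 6)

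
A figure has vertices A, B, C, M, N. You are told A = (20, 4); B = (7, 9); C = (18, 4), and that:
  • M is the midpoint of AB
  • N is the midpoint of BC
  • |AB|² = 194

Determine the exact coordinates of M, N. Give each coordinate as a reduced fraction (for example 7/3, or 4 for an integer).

1. M_x = 27/2  [2·M = A+B = (20, 4)+(7, 9)]
2. M_y = 13/2  [2·M = A+B = (20, 4)+(7, 9)]
   so M = (27/2, 13/2)
3. N_x = 25/2  [2·N = B+C = (7, 9)+(18, 4)]
4. N_y = 13/2  [2·N = B+C = (7, 9)+(18, 4)]
   so N = (25/2, 13/2)

M = (27/2, 13/2)
N = (25/2, 13/2)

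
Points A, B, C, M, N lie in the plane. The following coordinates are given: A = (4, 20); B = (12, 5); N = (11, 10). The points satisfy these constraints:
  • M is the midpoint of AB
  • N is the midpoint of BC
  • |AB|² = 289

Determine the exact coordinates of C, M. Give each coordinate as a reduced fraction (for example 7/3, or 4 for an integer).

1. M_x = 8  [2·M = A+B = (4, 20)+(12, 5)]
2. M_y = 25/2  [2·M = A+B = (4, 20)+(12, 5)]
   so M = (8, 25/2)
3. C_x = 10  [C = 2·N−B = 2·(11, 10)−(12, 5)]
4. C_y = 15  [C = 2·N−B = 2·(11, 10)−(12, 5)]
   so C = (10, 15)

C = (10, 15)
M = (8, 25/2)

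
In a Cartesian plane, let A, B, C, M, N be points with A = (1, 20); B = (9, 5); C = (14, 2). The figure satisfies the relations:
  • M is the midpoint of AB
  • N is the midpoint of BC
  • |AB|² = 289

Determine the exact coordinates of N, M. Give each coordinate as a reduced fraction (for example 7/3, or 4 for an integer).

N = (23/2, 7/2)
M = (5, 25/2)

1. M_x = 5  [2·M = A+B = (1, 20)+(9, 5)]
2. M_y = 25/2  [2·M = A+B = (1, 20)+(9, 5)]
   so M = (5, 25/2)
3. N_x = 23/2  [2·N = B+C = (9, 5)+(14, 2)]
4. N_y = 7/2  [2·N = B+C = (9, 5)+(14, 2)]
   so N = (23/2, 7/2)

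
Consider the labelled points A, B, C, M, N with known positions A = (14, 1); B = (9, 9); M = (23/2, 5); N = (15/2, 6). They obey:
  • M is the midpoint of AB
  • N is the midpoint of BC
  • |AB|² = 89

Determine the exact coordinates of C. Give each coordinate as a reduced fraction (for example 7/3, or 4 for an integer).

C = (6, 3)

1. C_x = 6  [C = 2·N−B = 2·(15/2, 6)−(9, 9)]
2. C_y = 3  [C = 2·N−B = 2·(15/2, 6)−(9, 9)]
   so C = (6, 3)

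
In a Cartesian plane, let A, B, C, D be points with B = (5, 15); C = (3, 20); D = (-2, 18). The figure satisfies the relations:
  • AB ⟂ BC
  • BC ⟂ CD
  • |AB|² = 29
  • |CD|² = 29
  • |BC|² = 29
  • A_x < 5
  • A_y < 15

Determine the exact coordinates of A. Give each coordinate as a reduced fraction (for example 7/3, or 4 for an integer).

1. A_x = 0  [[AB ⟂ BC ⇒ 2x-5y+65=0] ∩ [|A−(5, 15)|²=29]]
2. A_y = 13  [[AB ⟂ BC ⇒ 2x-5y+65=0] ∩ [|A−(5, 15)|²=29]]
   so A = (0, 13)

A = (0, 13)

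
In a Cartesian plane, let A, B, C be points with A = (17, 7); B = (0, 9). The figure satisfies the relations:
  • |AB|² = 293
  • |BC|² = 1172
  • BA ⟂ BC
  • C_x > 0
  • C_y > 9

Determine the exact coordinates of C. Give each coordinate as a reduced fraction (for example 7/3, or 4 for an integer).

C = (4, 43)

1. C_x = 4  [[BA ⟂ BC ⇒ 17x-2y+18=0] ∩ [|C−(0, 9)|²=1172]]
2. C_y = 43  [[BA ⟂ BC ⇒ 17x-2y+18=0] ∩ [|C−(0, 9)|²=1172]]
   so C = (4, 43)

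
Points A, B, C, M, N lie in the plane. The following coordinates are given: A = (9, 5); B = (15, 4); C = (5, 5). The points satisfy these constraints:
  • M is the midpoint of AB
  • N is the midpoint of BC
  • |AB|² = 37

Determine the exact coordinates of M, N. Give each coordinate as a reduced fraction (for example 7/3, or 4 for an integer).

M = (12, 9/2)
N = (10, 9/2)

1. M_x = 12  [2·M = A+B = (9, 5)+(15, 4)]
2. M_y = 9/2  [2·M = A+B = (9, 5)+(15, 4)]
   so M = (12, 9/2)
3. N_x = 10  [2·N = B+C = (15, 4)+(5, 5)]
4. N_y = 9/2  [2·N = B+C = (15, 4)+(5, 5)]
   so N = (10, 9/2)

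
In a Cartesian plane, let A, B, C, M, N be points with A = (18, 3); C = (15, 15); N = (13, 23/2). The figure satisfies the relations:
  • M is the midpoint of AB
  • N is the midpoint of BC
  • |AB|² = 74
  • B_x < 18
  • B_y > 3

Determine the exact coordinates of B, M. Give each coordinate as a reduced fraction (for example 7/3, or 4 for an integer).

1. B_x = 11  [B = 2·N−C = 2·(13, 23/2)−(15, 15)]
2. B_y = 8  [B = 2·N−C = 2·(13, 23/2)−(15, 15)]
   so B = (11, 8)
3. M_x = 29/2  [2·M = A+B = (18, 3)+(11, 8)]
4. M_y = 11/2  [2·M = A+B = (18, 3)+(11, 8)]
   so M = (29/2, 11/2)

B = (11, 8)
M = (29/2, 11/2)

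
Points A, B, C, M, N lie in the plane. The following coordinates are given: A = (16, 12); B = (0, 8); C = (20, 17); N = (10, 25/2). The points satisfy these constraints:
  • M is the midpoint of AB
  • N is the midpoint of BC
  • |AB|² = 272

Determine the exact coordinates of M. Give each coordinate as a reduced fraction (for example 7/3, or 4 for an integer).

M = (8, 10)

1. M_x = 8  [2·M = A+B = (16, 12)+(0, 8)]
2. M_y = 10  [2·M = A+B = (16, 12)+(0, 8)]
   so M = (8, 10)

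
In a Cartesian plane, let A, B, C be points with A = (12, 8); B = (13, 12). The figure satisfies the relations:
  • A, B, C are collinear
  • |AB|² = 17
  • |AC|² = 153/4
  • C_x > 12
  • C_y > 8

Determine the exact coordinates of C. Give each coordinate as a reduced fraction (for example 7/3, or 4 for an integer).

1. C_x = 27/2  [[A, B, C are collinear ⇒ -4x+1y+40=0] ∩ [|C−(12, 8)|²=153/4]]
2. C_y = 14  [[A, B, C are collinear ⇒ -4x+1y+40=0] ∩ [|C−(12, 8)|²=153/4]]
   so C = (27/2, 14)

C = (27/2, 14)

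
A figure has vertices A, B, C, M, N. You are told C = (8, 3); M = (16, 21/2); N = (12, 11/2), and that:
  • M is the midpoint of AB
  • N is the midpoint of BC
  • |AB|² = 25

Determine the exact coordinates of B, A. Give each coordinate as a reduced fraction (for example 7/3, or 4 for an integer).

1. B_x = 16  [B = 2·N−C = 2·(12, 11/2)−(8, 3)]
2. B_y = 8  [B = 2·N−C = 2·(12, 11/2)−(8, 3)]
   so B = (16, 8)
3. A_x = 16  [A = 2·M−B = 2·(16, 21/2)−(16, 8)]
4. A_y = 13  [A = 2·M−B = 2·(16, 21/2)−(16, 8)]
   so A = (16, 13)

B = (16, 8)
A = (16, 13)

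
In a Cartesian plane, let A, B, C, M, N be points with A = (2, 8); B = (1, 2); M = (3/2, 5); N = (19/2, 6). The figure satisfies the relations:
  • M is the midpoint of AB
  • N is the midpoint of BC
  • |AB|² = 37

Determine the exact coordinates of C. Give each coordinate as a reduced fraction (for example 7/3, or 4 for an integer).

C = (18, 10)

1. C_x = 18  [C = 2·N−B = 2·(19/2, 6)−(1, 2)]
2. C_y = 10  [C = 2·N−B = 2·(19/2, 6)−(1, 2)]
   so C = (18, 10)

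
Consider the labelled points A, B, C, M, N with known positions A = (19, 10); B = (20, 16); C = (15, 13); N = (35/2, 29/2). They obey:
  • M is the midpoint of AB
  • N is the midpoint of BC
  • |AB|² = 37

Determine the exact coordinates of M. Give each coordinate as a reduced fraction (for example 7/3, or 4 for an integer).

M = (39/2, 13)

1. M_x = 39/2  [2·M = A+B = (19, 10)+(20, 16)]
2. M_y = 13  [2·M = A+B = (19, 10)+(20, 16)]
   so M = (39/2, 13)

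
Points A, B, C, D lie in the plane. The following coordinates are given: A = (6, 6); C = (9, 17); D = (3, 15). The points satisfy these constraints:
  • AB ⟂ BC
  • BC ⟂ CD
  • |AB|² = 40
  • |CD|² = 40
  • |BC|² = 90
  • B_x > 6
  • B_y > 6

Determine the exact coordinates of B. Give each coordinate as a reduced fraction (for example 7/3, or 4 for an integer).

1. B_x = 12  [[BC ⟂ CD ⇒ 6x+2y-88=0] ∩ [|B−(6, 6)|²=40]]
2. B_y = 8  [[BC ⟂ CD ⇒ 6x+2y-88=0] ∩ [|B−(6, 6)|²=40]]
   so B = (12, 8)

B = (12, 8)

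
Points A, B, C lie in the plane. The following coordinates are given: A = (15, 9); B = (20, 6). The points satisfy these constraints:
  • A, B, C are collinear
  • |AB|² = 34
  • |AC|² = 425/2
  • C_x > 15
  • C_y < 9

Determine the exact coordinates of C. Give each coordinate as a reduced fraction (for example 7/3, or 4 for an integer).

1. C_x = 55/2  [[A, B, C are collinear ⇒ 3x+5y-90=0] ∩ [|C−(15, 9)|²=425/2]]
2. C_y = 3/2  [[A, B, C are collinear ⇒ 3x+5y-90=0] ∩ [|C−(15, 9)|²=425/2]]
   so C = (55/2, 3/2)

C = (55/2, 3/2)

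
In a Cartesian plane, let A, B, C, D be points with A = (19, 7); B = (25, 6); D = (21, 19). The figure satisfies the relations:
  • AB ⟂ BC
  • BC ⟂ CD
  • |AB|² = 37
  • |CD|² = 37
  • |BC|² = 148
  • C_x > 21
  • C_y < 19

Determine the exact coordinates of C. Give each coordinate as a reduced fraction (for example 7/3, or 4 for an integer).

1. C_x = 27  [[AB ⟂ BC ⇒ 6x-1y-144=0] ∩ [|C−(21, 19)|²=37]]
2. C_y = 18  [[AB ⟂ BC ⇒ 6x-1y-144=0] ∩ [|C−(21, 19)|²=37]]
   so C = (27, 18)

C = (27, 18)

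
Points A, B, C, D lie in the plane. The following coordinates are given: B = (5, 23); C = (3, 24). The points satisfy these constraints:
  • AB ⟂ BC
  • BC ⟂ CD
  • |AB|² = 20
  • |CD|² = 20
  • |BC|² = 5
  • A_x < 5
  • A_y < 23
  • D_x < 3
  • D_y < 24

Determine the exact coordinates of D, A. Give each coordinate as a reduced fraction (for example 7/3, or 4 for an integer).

1. D_x = 1  [[BC ⟂ CD ⇒ -2x+1y-18=0] ∩ [|D−(3, 24)|²=20]]
2. D_y = 20  [[BC ⟂ CD ⇒ -2x+1y-18=0] ∩ [|D−(3, 24)|²=20]]
   so D = (1, 20)
3. A_x = 3  [[AB ⟂ BC ⇒ 2x-1y+13=0] ∩ [|A−(5, 23)|²=20]]
4. A_y = 19  [[AB ⟂ BC ⇒ 2x-1y+13=0] ∩ [|A−(5, 23)|²=20]]
   so A = (3, 19)

D = (1, 20)
A = (3, 19)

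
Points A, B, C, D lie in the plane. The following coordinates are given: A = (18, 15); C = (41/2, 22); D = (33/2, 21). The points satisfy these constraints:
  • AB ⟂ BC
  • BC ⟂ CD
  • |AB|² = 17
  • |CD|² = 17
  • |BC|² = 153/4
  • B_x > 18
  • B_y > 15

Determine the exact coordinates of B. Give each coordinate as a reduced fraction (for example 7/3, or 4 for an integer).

1. B_x = 22  [[BC ⟂ CD ⇒ 4x+1y-104=0] ∩ [|B−(18, 15)|²=17]]
2. B_y = 16  [[BC ⟂ CD ⇒ 4x+1y-104=0] ∩ [|B−(18, 15)|²=17]]
   so B = (22, 16)

B = (22, 16)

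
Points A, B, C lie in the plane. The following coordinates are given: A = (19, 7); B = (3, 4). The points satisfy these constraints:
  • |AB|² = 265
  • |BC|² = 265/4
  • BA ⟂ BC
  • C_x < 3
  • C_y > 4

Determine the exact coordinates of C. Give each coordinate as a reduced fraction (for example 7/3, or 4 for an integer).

1. C_x = 3/2  [[BA ⟂ BC ⇒ 16x+3y-60=0] ∩ [|C−(3, 4)|²=265/4]]
2. C_y = 12  [[BA ⟂ BC ⇒ 16x+3y-60=0] ∩ [|C−(3, 4)|²=265/4]]
   so C = (3/2, 12)

C = (3/2, 12)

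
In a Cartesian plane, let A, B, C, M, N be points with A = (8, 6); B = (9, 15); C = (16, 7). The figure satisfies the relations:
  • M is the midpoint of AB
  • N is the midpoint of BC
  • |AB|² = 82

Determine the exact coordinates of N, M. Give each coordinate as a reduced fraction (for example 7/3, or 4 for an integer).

N = (25/2, 11)
M = (17/2, 21/2)

1. M_x = 17/2  [2·M = A+B = (8, 6)+(9, 15)]
2. M_y = 21/2  [2·M = A+B = (8, 6)+(9, 15)]
   so M = (17/2, 21/2)
3. N_x = 25/2  [2·N = B+C = (9, 15)+(16, 7)]
4. N_y = 11  [2·N = B+C = (9, 15)+(16, 7)]
   so N = (25/2, 11)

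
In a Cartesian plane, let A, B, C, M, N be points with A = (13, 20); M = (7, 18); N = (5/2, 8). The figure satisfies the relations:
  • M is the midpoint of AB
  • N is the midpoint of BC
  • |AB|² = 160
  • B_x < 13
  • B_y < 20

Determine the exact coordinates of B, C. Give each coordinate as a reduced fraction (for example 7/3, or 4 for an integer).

1. B_x = 1  [B = 2·M−A = 2·(7, 18)−(13, 20)]
2. B_y = 16  [B = 2·M−A = 2·(7, 18)−(13, 20)]
   so B = (1, 16)
3. C_x = 4  [C = 2·N−B = 2·(5/2, 8)−(1, 16)]
4. C_y = 0  [C = 2·N−B = 2·(5/2, 8)−(1, 16)]
   so C = (4, 0)

B = (1, 16)
C = (4, 0)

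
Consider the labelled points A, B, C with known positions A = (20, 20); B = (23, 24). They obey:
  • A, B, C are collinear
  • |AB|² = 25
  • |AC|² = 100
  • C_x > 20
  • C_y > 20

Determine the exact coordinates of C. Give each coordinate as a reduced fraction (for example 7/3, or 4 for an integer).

1. C_x = 26  [[A, B, C are collinear ⇒ -4x+3y+20=0] ∩ [|C−(20, 20)|²=100]]
2. C_y = 28  [[A, B, C are collinear ⇒ -4x+3y+20=0] ∩ [|C−(20, 20)|²=100]]
   so C = (26, 28)

C = (26, 28)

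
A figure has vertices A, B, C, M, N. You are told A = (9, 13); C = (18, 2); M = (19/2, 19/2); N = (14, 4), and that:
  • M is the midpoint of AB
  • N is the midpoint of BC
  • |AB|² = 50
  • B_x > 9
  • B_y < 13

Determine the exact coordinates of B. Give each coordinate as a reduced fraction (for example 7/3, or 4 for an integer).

B = (10, 6)

1. B_x = 10  [B = 2·M−A = 2·(19/2, 19/2)−(9, 13)]
2. B_y = 6  [B = 2·M−A = 2·(19/2, 19/2)−(9, 13)]
   so B = (10, 6)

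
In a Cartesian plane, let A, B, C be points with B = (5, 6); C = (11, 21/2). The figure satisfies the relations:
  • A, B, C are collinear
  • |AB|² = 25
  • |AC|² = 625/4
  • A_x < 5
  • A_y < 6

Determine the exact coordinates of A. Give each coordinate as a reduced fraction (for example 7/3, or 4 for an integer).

1. A_x = 1  [[A, B, C are collinear ⇒ -9/2x+6y-27/2=0] ∩ [|A−(5, 6)|²=25]]
2. A_y = 3  [[A, B, C are collinear ⇒ -9/2x+6y-27/2=0] ∩ [|A−(5, 6)|²=25]]
   so A = (1, 3)

A = (1, 3)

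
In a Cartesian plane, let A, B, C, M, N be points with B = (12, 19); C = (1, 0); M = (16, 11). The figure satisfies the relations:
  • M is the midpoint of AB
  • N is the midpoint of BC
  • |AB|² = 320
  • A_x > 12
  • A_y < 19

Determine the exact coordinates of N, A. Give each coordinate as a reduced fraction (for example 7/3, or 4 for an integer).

1. A_x = 20  [A = 2·M−B = 2·(16, 11)−(12, 19)]
2. A_y = 3  [A = 2·M−B = 2·(16, 11)−(12, 19)]
   so A = (20, 3)
3. N_x = 13/2  [2·N = B+C = (12, 19)+(1, 0)]
4. N_y = 19/2  [2·N = B+C = (12, 19)+(1, 0)]
   so N = (13/2, 19/2)

N = (13/2, 19/2)
A = (20, 3)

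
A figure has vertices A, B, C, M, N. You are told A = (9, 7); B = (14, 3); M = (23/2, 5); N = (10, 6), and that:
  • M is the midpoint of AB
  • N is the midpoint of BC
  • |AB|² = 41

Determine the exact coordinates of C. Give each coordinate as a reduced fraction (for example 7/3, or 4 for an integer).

1. C_x = 6  [C = 2·N−B = 2·(10, 6)−(14, 3)]
2. C_y = 9  [C = 2·N−B = 2·(10, 6)−(14, 3)]
   so C = (6, 9)

C = (6, 9)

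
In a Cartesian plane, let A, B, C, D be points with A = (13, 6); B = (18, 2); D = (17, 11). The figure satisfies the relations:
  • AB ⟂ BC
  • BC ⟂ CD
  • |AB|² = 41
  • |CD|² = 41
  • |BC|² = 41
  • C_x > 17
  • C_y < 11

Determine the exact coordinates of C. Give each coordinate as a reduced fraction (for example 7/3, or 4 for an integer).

1. C_x = 22  [[AB ⟂ BC ⇒ 5x-4y-82=0] ∩ [|C−(17, 11)|²=41]]
2. C_y = 7  [[AB ⟂ BC ⇒ 5x-4y-82=0] ∩ [|C−(17, 11)|²=41]]
   so C = (22, 7)

C = (22, 7)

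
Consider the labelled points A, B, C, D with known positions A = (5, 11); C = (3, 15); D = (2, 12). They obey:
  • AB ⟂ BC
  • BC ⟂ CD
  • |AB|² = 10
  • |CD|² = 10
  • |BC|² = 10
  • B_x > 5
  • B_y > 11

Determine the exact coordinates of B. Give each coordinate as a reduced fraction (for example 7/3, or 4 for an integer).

1. B_x = 6  [[BC ⟂ CD ⇒ 1x+3y-48=0] ∩ [|B−(5, 11)|²=10]]
2. B_y = 14  [[BC ⟂ CD ⇒ 1x+3y-48=0] ∩ [|B−(5, 11)|²=10]]
   so B = (6, 14)

B = (6, 14)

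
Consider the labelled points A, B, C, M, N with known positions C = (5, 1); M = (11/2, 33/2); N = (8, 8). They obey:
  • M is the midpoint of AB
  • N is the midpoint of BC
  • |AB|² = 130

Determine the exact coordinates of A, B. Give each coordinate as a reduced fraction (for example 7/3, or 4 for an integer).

A = (0, 18)
B = (11, 15)

1. B_x = 11  [B = 2·N−C = 2·(8, 8)−(5, 1)]
2. B_y = 15  [B = 2·N−C = 2·(8, 8)−(5, 1)]
   so B = (11, 15)
3. A_x = 0  [A = 2·M−B = 2·(11/2, 33/2)−(11, 15)]
4. A_y = 18  [A = 2·M−B = 2·(11/2, 33/2)−(11, 15)]
   so A = (0, 18)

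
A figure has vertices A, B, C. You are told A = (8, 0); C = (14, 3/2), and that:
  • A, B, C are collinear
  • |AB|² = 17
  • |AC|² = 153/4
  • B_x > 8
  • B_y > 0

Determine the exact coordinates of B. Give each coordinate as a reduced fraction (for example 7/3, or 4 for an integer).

B = (12, 1)

1. B_x = 12  [[A, B, C are collinear ⇒ 3/2x-6y-12=0] ∩ [|B−(8, 0)|²=17]]
2. B_y = 1  [[A, B, C are collinear ⇒ 3/2x-6y-12=0] ∩ [|B−(8, 0)|²=17]]
   so B = (12, 1)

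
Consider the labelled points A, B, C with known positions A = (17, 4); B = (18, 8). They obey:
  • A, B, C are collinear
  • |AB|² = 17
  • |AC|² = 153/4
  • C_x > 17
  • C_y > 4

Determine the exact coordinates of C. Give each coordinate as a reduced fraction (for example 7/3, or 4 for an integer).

1. C_x = 37/2  [[A, B, C are collinear ⇒ -4x+1y+64=0] ∩ [|C−(17, 4)|²=153/4]]
2. C_y = 10  [[A, B, C are collinear ⇒ -4x+1y+64=0] ∩ [|C−(17, 4)|²=153/4]]
   so C = (37/2, 10)

C = (37/2, 10)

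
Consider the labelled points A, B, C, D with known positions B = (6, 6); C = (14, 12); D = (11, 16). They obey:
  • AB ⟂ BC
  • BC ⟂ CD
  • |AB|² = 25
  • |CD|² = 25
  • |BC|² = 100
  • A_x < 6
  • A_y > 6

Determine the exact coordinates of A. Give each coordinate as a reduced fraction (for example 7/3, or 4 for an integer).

A = (3, 10)

1. A_x = 3  [[AB ⟂ BC ⇒ -8x-6y+84=0] ∩ [|A−(6, 6)|²=25]]
2. A_y = 10  [[AB ⟂ BC ⇒ -8x-6y+84=0] ∩ [|A−(6, 6)|²=25]]
   so A = (3, 10)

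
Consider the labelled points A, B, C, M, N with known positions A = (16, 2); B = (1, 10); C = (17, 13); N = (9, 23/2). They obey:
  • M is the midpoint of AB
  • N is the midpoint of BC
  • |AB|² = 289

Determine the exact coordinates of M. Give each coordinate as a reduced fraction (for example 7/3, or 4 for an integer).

M = (17/2, 6)

1. M_x = 17/2  [2·M = A+B = (16, 2)+(1, 10)]
2. M_y = 6  [2·M = A+B = (16, 2)+(1, 10)]
   so M = (17/2, 6)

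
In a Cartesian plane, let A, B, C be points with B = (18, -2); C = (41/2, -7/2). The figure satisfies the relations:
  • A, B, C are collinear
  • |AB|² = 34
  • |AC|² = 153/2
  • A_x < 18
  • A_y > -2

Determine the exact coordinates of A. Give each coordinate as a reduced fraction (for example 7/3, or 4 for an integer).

A = (13, 1)

1. A_x = 13  [[A, B, C are collinear ⇒ 3/2x+5/2y-22=0] ∩ [|A−(18, -2)|²=34]]
2. A_y = 1  [[A, B, C are collinear ⇒ 3/2x+5/2y-22=0] ∩ [|A−(18, -2)|²=34]]
   so A = (13, 1)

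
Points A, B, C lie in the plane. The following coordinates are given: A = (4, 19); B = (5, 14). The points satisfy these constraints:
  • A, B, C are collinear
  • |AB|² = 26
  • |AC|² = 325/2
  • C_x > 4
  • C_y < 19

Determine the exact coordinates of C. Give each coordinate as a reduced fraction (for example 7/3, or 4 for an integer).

C = (13/2, 13/2)

1. C_x = 13/2  [[A, B, C are collinear ⇒ 5x+1y-39=0] ∩ [|C−(4, 19)|²=325/2]]
2. C_y = 13/2  [[A, B, C are collinear ⇒ 5x+1y-39=0] ∩ [|C−(4, 19)|²=325/2]]
   so C = (13/2, 13/2)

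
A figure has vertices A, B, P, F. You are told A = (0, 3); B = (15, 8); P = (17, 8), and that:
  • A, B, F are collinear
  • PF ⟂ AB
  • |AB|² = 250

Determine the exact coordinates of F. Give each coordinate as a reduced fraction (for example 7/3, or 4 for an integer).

1. F_x = 84/5  [[A, B, F are collinear ⇒ -5x+15y-45=0] ∩ [PF ⟂ AB ⇒ 15x+5y-295=0]]
2. F_y = 43/5  [[A, B, F are collinear ⇒ -5x+15y-45=0] ∩ [PF ⟂ AB ⇒ 15x+5y-295=0]]
   so F = (84/5, 43/5)

F = (84/5, 43/5)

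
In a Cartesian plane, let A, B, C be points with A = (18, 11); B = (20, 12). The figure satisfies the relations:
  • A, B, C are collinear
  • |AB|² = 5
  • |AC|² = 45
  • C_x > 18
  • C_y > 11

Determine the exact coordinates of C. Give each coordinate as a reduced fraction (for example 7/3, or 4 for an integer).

1. C_x = 24  [[A, B, C are collinear ⇒ -1x+2y-4=0] ∩ [|C−(18, 11)|²=45]]
2. C_y = 14  [[A, B, C are collinear ⇒ -1x+2y-4=0] ∩ [|C−(18, 11)|²=45]]
   so C = (24, 14)

C = (24, 14)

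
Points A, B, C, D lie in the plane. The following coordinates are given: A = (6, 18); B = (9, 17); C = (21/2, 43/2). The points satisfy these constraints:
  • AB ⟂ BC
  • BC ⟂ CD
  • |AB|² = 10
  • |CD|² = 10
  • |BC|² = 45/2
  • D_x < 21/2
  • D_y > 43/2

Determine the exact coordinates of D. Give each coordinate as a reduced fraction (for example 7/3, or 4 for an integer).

1. D_x = 15/2  [[BC ⟂ CD ⇒ 3/2x+9/2y-225/2=0] ∩ [|D−(21/2, 43/2)|²=10]]
2. D_y = 45/2  [[BC ⟂ CD ⇒ 3/2x+9/2y-225/2=0] ∩ [|D−(21/2, 43/2)|²=10]]
   so D = (15/2, 45/2)

D = (15/2, 45/2)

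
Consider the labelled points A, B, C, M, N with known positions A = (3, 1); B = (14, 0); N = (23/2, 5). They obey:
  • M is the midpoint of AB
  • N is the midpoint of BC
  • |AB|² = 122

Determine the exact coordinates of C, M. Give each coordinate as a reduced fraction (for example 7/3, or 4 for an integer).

1. M_x = 17/2  [2·M = A+B = (3, 1)+(14, 0)]
2. M_y = 1/2  [2·M = A+B = (3, 1)+(14, 0)]
   so M = (17/2, 1/2)
3. C_x = 9  [C = 2·N−B = 2·(23/2, 5)−(14, 0)]
4. C_y = 10  [C = 2·N−B = 2·(23/2, 5)−(14, 0)]
   so C = (9, 10)

C = (9, 10)
M = (17/2, 1/2)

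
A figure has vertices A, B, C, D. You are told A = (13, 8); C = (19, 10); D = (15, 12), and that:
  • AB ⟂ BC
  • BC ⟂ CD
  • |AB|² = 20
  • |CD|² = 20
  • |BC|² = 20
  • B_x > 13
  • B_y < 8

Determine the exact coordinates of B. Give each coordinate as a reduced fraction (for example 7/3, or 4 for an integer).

1. B_x = 17  [[BC ⟂ CD ⇒ 4x-2y-56=0] ∩ [|B−(13, 8)|²=20]]
2. B_y = 6  [[BC ⟂ CD ⇒ 4x-2y-56=0] ∩ [|B−(13, 8)|²=20]]
   so B = (17, 6)

B = (17, 6)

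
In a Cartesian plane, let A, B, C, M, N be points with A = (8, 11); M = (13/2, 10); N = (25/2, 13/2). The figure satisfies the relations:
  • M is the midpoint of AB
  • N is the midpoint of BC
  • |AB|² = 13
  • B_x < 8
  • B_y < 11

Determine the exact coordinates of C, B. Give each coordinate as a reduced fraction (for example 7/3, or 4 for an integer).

C = (20, 4)
B = (5, 9)

1. B_x = 5  [B = 2·M−A = 2·(13/2, 10)−(8, 11)]
2. B_y = 9  [B = 2·M−A = 2·(13/2, 10)−(8, 11)]
   so B = (5, 9)
3. C_x = 20  [C = 2·N−B = 2·(25/2, 13/2)−(5, 9)]
4. C_y = 4  [C = 2·N−B = 2·(25/2, 13/2)−(5, 9)]
   so C = (20, 4)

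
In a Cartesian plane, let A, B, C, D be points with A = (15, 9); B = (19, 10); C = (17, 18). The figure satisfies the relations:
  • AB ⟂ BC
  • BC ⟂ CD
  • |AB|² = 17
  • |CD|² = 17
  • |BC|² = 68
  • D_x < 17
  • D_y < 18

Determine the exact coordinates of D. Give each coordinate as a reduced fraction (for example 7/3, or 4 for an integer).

D = (13, 17)

1. D_x = 13  [[BC ⟂ CD ⇒ -2x+8y-110=0] ∩ [|D−(17, 18)|²=17]]
2. D_y = 17  [[BC ⟂ CD ⇒ -2x+8y-110=0] ∩ [|D−(17, 18)|²=17]]
   so D = (13, 17)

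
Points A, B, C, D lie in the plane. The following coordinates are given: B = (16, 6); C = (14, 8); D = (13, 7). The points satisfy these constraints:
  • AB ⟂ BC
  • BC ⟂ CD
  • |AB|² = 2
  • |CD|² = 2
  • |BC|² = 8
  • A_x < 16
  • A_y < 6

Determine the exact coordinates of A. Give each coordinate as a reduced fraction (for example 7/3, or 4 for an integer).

A = (15, 5)

1. A_x = 15  [[AB ⟂ BC ⇒ 2x-2y-20=0] ∩ [|A−(16, 6)|²=2]]
2. A_y = 5  [[AB ⟂ BC ⇒ 2x-2y-20=0] ∩ [|A−(16, 6)|²=2]]
   so A = (15, 5)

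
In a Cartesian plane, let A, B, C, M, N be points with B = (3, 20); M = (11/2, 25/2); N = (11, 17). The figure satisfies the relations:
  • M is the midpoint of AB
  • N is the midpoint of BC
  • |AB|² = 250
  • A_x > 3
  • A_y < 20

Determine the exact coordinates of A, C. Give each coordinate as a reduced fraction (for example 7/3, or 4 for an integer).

1. A_x = 8  [A = 2·M−B = 2·(11/2, 25/2)−(3, 20)]
2. A_y = 5  [A = 2·M−B = 2·(11/2, 25/2)−(3, 20)]
   so A = (8, 5)
3. C_x = 19  [C = 2·N−B = 2·(11, 17)−(3, 20)]
4. C_y = 14  [C = 2·N−B = 2·(11, 17)−(3, 20)]
   so C = (19, 14)

A = (8, 5)
C = (19, 14)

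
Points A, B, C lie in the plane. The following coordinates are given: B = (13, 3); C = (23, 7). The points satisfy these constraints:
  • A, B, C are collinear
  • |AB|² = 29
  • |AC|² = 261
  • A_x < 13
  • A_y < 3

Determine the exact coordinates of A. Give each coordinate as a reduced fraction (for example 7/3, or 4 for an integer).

A = (8, 1)

1. A_x = 8  [[A, B, C are collinear ⇒ -4x+10y+22=0] ∩ [|A−(13, 3)|²=29]]
2. A_y = 1  [[A, B, C are collinear ⇒ -4x+10y+22=0] ∩ [|A−(13, 3)|²=29]]
   so A = (8, 1)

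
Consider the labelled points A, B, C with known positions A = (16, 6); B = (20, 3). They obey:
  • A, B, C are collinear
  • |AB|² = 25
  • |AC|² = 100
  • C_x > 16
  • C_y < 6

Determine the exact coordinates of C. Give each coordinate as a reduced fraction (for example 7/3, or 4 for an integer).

1. C_x = 24  [[A, B, C are collinear ⇒ 3x+4y-72=0] ∩ [|C−(16, 6)|²=100]]
2. C_y = 0  [[A, B, C are collinear ⇒ 3x+4y-72=0] ∩ [|C−(16, 6)|²=100]]
   so C = (24, 0)

C = (24, 0)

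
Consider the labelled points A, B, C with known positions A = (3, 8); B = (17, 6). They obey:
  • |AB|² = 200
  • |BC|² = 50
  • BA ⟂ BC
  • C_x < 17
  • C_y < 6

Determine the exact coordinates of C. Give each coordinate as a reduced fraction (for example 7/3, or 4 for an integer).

C = (16, -1)

1. C_x = 16  [[BA ⟂ BC ⇒ -14x+2y+226=0] ∩ [|C−(17, 6)|²=50]]
2. C_y = -1  [[BA ⟂ BC ⇒ -14x+2y+226=0] ∩ [|C−(17, 6)|²=50]]
   so C = (16, -1)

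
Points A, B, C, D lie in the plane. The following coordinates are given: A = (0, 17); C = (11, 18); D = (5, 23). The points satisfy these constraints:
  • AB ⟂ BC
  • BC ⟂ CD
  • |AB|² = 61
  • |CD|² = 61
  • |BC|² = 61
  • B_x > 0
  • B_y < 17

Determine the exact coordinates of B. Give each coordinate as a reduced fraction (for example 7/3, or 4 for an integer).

B = (6, 12)

1. B_x = 6  [[BC ⟂ CD ⇒ 6x-5y+24=0] ∩ [|B−(0, 17)|²=61]]
2. B_y = 12  [[BC ⟂ CD ⇒ 6x-5y+24=0] ∩ [|B−(0, 17)|²=61]]
   so B = (6, 12)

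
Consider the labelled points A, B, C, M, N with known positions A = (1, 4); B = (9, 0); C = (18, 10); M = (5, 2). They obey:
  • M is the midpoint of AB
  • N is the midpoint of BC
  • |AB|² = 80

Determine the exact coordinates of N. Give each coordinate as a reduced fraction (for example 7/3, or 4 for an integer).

1. N_x = 27/2  [2·N = B+C = (9, 0)+(18, 10)]
2. N_y = 5  [2·N = B+C = (9, 0)+(18, 10)]
   so N = (27/2, 5)

N = (27/2, 5)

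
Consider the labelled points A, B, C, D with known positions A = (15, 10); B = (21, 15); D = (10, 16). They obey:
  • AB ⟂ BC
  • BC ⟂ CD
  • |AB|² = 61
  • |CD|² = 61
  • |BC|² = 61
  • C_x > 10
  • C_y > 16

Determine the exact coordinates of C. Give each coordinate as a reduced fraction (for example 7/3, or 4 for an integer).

C = (16, 21)

1. C_x = 16  [[AB ⟂ BC ⇒ 6x+5y-201=0] ∩ [|C−(10, 16)|²=61]]
2. C_y = 21  [[AB ⟂ BC ⇒ 6x+5y-201=0] ∩ [|C−(10, 16)|²=61]]
   so C = (16, 21)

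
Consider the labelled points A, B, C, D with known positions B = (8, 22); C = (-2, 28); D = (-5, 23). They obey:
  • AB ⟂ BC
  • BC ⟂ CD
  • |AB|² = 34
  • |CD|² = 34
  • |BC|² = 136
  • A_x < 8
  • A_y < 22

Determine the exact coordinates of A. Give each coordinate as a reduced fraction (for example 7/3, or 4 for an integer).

A = (5, 17)

1. A_x = 5  [[AB ⟂ BC ⇒ 10x-6y+52=0] ∩ [|A−(8, 22)|²=34]]
2. A_y = 17  [[AB ⟂ BC ⇒ 10x-6y+52=0] ∩ [|A−(8, 22)|²=34]]
   so A = (5, 17)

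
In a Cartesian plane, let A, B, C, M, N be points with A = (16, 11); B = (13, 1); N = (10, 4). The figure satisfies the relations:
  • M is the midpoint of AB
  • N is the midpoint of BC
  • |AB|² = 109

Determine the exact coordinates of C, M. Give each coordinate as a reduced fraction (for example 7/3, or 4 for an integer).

C = (7, 7)
M = (29/2, 6)

1. M_x = 29/2  [2·M = A+B = (16, 11)+(13, 1)]
2. M_y = 6  [2·M = A+B = (16, 11)+(13, 1)]
   so M = (29/2, 6)
3. C_x = 7  [C = 2·N−B = 2·(10, 4)−(13, 1)]
4. C_y = 7  [C = 2·N−B = 2·(10, 4)−(13, 1)]
   so C = (7, 7)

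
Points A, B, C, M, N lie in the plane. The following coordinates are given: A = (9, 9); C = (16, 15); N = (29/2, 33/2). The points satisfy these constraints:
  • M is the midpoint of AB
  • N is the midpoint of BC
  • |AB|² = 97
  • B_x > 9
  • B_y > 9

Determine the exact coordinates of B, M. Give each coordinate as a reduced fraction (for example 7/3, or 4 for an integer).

1. B_x = 13  [B = 2·N−C = 2·(29/2, 33/2)−(16, 15)]
2. B_y = 18  [B = 2·N−C = 2·(29/2, 33/2)−(16, 15)]
   so B = (13, 18)
3. M_x = 11  [2·M = A+B = (9, 9)+(13, 18)]
4. M_y = 27/2  [2·M = A+B = (9, 9)+(13, 18)]
   so M = (11, 27/2)

B = (13, 18)
M = (11, 27/2)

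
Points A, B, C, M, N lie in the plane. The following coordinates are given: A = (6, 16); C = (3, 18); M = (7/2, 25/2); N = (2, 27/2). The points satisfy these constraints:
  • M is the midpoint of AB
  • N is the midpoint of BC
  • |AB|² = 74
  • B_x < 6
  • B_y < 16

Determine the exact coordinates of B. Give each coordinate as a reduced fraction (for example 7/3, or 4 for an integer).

B = (1, 9)

1. B_x = 1  [B = 2·M−A = 2·(7/2, 25/2)−(6, 16)]
2. B_y = 9  [B = 2·M−A = 2·(7/2, 25/2)−(6, 16)]
   so B = (1, 9)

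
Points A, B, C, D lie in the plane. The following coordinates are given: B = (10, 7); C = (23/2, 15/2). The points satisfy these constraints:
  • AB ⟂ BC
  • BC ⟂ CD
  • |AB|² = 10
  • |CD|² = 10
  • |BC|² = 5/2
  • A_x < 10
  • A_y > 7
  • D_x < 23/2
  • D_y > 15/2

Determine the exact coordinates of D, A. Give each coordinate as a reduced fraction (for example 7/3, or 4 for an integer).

1. D_x = 21/2  [[BC ⟂ CD ⇒ 3/2x+1/2y-21=0] ∩ [|D−(23/2, 15/2)|²=10]]
2. D_y = 21/2  [[BC ⟂ CD ⇒ 3/2x+1/2y-21=0] ∩ [|D−(23/2, 15/2)|²=10]]
   so D = (21/2, 21/2)
3. A_x = 9  [[AB ⟂ BC ⇒ -3/2x-1/2y+37/2=0] ∩ [|A−(10, 7)|²=10]]
4. A_y = 10  [[AB ⟂ BC ⇒ -3/2x-1/2y+37/2=0] ∩ [|A−(10, 7)|²=10]]
   so A = (9, 10)

D = (21/2, 21/2)
A = (9, 10)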